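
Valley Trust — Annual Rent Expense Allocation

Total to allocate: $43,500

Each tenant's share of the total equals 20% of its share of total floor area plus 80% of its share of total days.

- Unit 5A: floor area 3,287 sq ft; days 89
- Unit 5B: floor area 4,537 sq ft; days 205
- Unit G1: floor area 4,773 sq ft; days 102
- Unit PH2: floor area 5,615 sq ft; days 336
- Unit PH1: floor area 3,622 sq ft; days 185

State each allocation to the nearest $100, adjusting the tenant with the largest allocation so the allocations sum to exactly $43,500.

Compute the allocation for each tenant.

Unit 5A: $4,700; Unit 5B: $9,600; Unit G1: $5,800; Unit PH2: $14,900; Unit PH1: $8,500

Totals — floor area 21,834, days 917.
Combined weights (20% floor area + 80% days): Unit 5A 0.1078; Unit 5B 0.2204; Unit G1 0.1327; Unit PH2 0.3446; Unit PH1 0.1946.
Proportional shares: Unit 5A 4,687.28; Unit 5B 9,587.53; Unit G1 5,772.74; Unit PH2 14,988.50; Unit PH1 8,463.95.
At nearest $100: Unit 5A $4,700; Unit 5B $9,600; Unit G1 $5,800; Unit PH2 $15,000; Unit PH1 $8,500. Sum = $43,600.
Difference $43,500 − $43,600 = −$100 applied to largest allocation (Unit PH2): Unit PH2 becomes $14,900.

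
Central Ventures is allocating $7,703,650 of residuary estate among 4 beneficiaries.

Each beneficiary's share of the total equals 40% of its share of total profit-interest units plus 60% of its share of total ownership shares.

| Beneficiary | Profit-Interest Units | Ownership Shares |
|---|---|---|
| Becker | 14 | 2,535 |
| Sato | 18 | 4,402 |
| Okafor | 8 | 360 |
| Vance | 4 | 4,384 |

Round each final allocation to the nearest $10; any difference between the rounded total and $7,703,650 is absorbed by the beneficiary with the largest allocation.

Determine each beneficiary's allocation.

Totals — profit-interest units 44, ownership shares 11,681.
Combined weights (40% profit-interest units + 60% ownership shares): Becker 0.2575; Sato 0.3897; Okafor 0.0912; Vance 0.2615.
Proportional shares: Becker 1,983,568.02; Sato 3,002,475.57; Okafor 702,718.02; Vance 2,014,888.40.
At nearest $10: Becker $1,983,570; Sato $3,002,480; Okafor $702,720; Vance $2,014,890. Sum = $7,703,660.
Difference $7,703,650 − $7,703,660 = −$10 applied to largest allocation (Sato): Sato becomes $3,002,470.

Becker: $1,983,570 · Sato: $3,002,470 · Okafor: $702,720 · Vance: $2,014,890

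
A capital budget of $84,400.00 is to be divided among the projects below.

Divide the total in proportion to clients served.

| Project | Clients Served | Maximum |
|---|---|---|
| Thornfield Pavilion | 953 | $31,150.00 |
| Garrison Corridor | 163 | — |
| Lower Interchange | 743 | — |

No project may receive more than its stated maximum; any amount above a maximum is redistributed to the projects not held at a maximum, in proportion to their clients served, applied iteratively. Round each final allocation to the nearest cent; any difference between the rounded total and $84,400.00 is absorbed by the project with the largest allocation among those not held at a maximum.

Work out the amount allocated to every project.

Sum of clients served: 1,859.
Unconstrained shares: Thornfield Pavilion 43,266.9177; Garrison Corridor 7,400.3228; Lower Interchange 33,732.7595.
Cap binds for Thornfield Pavilion ($31,150.00); remaining pool $53,250.00 reallocated over remaining clients served 906.
Redistributed shares: Garrison Corridor 9,580.2980 → $9,580.30; Lower Interchange 43,669.7020 → $43,669.70.

Thornfield Pavilion: $31,150.00 | Garrison Corridor: $9,580.30 | Lower Interchange: $43,669.70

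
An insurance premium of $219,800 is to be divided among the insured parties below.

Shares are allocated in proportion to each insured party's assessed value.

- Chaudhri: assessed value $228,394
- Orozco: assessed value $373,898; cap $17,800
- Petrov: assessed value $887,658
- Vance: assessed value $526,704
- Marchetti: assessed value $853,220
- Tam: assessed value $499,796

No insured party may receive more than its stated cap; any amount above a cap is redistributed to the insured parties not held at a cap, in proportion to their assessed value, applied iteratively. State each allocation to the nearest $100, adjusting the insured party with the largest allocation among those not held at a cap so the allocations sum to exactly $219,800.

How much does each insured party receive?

Chaudhri: $15,400 | Orozco: $17,800 | Petrov: $59,900 | Vance: $35,500 | Marchetti: $57,500 | Tam: $33,700

Combined assessed value = 3,369,670.
Proportional shares (ignoring caps): Chaudhri 14,897.90; Orozco 24,388.97; Petrov 57,900.99; Vance 34,356.34; Marchetti 55,654.64; Tam 32,601.16.
Capped: Orozco ($17,800); remaining pool $202,000 reallocated over remaining assessed value 2,995,772.
Redistributed shares: Chaudhri 15,400.23 → $15,400; Petrov 59,853.33 → $59,900; Vance 35,514.79 → $35,500; Marchetti 57,531.23 → $57,500; Tam 33,700.43 → $33,700.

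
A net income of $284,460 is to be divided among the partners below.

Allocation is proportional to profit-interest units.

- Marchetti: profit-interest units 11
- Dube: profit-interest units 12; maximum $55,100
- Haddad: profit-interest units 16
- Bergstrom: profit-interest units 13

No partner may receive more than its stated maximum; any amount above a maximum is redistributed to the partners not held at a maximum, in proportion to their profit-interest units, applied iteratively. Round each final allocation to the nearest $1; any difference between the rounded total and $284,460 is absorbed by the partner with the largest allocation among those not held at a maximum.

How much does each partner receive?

Combined profit-interest units = 52.
Unconstrained shares: Marchetti 60,174.23; Dube 65,644.62; Haddad 87,526.15; Bergstrom 71,115.00.
Capped: Dube ($55,100); balance $229,360 reallocated over remaining profit-interest units 40.
Remaining shares: Marchetti 63,074.00 → $63,074; Haddad 91,744.00 → $91,744; Bergstrom 74,542.00 → $74,542.

Marchetti: $63,074; Dube: $55,100; Haddad: $91,744; Bergstrom: $74,542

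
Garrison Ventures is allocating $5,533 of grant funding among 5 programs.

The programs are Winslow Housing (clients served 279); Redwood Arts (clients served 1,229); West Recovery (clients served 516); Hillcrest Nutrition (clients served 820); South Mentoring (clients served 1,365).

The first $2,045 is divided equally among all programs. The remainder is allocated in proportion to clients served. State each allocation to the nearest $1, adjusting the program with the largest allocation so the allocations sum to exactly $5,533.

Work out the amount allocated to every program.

First tranche $2,045 split equally: $409 each.
Remainder $3,488 by clients served (total 4,209): Winslow Housing 231.21 → $231; Redwood Arts 1,018.47 → $1,018; West Recovery 427.61 → $428; Hillcrest Nutrition 679.53 → $680; South Mentoring 1,131.18 → $1,131.
Totals: Winslow Housing $409 + $231 = $640; Redwood Arts $409 + $1,018 = $1,427; West Recovery $409 + $428 = $837; Hillcrest Nutrition $409 + $680 = $1,089; South Mentoring $409 + $1,131 = $1,540.

Winslow Housing: $640 · Redwood Arts: $1,427 · West Recovery: $837 · Hillcrest Nutrition: $1,089 · South Mentoring: $1,540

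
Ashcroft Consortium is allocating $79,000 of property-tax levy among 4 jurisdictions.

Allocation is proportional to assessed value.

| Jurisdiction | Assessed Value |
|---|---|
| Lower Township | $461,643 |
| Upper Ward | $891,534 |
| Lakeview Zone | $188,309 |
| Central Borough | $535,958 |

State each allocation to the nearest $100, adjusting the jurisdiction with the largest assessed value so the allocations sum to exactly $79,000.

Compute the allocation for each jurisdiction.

Lower Township: $17,600 · Upper Ward: $33,800 · Lakeview Zone: $7,200 · Central Borough: $20,400

Total assessed value = 461,643 + 891,534 + 188,309 + 535,958 = 2,077,444.
Raw shares: Lower Township 17,555.13; Upper Ward 33,902.81; Lakeview Zone 7,160.92; Central Borough 20,381.14.
At nearest $100: Lower Township $17,600; Upper Ward $33,900; Lakeview Zone $7,200; Central Borough $20,400. Sum = $79,100.
Difference $79,000 − $79,100 = −$100 applied to largest assessed value (Upper Ward): Upper Ward becomes $33,800.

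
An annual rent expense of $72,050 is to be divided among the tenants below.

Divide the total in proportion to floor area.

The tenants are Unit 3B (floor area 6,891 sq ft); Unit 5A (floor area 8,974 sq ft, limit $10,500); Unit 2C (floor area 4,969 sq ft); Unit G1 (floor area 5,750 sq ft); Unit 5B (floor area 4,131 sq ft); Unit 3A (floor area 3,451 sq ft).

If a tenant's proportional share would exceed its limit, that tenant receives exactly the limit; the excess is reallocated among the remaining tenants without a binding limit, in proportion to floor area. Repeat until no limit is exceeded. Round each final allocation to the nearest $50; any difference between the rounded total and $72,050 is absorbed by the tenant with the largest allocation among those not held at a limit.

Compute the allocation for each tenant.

Unit 3B: $16,800 | Unit 5A: $10,500 | Unit 2C: $12,150 | Unit G1: $14,050 | Unit 5B: $10,100 | Unit 3A: $8,450

Combined floor area = 34,166.
Proportional shares (ignoring caps): Unit 3B 14,531.89; Unit 5A 18,924.57; Unit 2C 10,478.73; Unit G1 12,125.72; Unit 5B 8,711.54; Unit 3A 7,277.54.
Cap binds for Unit 5A ($10,500); remaining pool $61,550 reallocated over remaining floor area 25,192.
Remaining shares: Unit 3B 16,836.34 → $16,850; Unit 2C 12,140.44 → $12,150; Unit G1 14,048.61 → $14,050; Unit 5B 10,093.01 → $10,100; Unit 3A 8,431.61 → $8,450.
Rounding difference −$50 applied to Unit 3B → $16,800.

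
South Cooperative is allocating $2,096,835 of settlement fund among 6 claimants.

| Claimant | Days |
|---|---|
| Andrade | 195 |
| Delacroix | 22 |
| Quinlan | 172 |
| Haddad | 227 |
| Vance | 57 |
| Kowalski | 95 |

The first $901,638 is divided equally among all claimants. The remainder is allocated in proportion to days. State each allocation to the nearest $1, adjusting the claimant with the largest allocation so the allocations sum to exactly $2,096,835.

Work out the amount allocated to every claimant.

$901,638 shared equally gives $150,273 per claimant.
Remainder $1,195,197 by days (total 768): Andrade 303,467.99 → $303,468; Delacroix 34,237.41 → $34,237; Quinlan 267,674.33 → $267,674; Haddad 353,267.86 → $353,268; Vance 88,706.03 → $88,706; Kowalski 147,843.38 → $147,843.
Rounding difference +$1 on remainder applied to Haddad.
Totals: Andrade $150,273 + $303,468 = $453,741; Delacroix $150,273 + $34,237 = $184,510; Quinlan $150,273 + $267,674 = $417,947; Haddad $150,273 + $353,269 = $503,542; Vance $150,273 + $88,706 = $238,979; Kowalski $150,273 + $147,843 = $298,116.

Andrade: $453,741; Delacroix: $184,510; Quinlan: $417,947; Haddad: $503,542; Vance: $238,979; Kowalski: $298,116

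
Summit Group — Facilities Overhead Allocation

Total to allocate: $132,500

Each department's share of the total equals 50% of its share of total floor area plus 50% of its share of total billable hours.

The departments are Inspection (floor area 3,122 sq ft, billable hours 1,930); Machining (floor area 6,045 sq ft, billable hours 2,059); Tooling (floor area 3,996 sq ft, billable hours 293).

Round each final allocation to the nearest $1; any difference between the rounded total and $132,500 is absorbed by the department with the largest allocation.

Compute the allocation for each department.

Inspection: $45,574; Machining: $62,281; Tooling: $24,645

Floor area total 13,163; billable hours total 4,282.
Blended shares (50% floor area + 50% billable hours): Inspection 0.3440; Machining 0.4700; Tooling 0.1860.
Raw shares: Inspection 45,573.64; Machining 62,281.09; Tooling 24,645.28.
At nearest $1: Inspection $45,574; Machining $62,281; Tooling $24,645. Sum = $132,500.
Sum already equals the total — no adjustment.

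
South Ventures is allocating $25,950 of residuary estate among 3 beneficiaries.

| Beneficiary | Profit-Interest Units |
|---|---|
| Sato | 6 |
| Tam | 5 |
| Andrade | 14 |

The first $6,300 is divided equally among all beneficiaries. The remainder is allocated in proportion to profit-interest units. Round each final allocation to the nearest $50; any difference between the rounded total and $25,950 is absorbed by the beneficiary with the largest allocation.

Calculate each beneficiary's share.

$6,300 shared equally gives $2,100 per beneficiary.
Remainder $19,650 by profit-interest units (total 25): Sato 4,716.00 → $4,700; Tam 3,930.00 → $3,950; Andrade 11,004.00 → $11,000.
Totals: Sato $2,100 + $4,700 = $6,800; Tam $2,100 + $3,950 = $6,050; Andrade $2,100 + $11,000 = $13,100.

Sato: $6,800 · Tam: $6,050 · Andrade: $13,100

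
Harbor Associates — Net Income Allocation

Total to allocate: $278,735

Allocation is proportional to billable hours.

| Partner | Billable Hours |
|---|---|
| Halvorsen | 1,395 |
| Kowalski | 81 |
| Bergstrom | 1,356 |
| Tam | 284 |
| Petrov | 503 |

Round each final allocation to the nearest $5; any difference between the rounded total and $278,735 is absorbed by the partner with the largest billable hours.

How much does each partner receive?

Halvorsen: $107,440 · Kowalski: $6,240 · Bergstrom: $104,440 · Tam: $21,875 · Petrov: $38,740

Total billable hours = 3,619.
Unrounded shares: Halvorsen 1,395/3,619 × $278,735 = 107,442.75; Kowalski 81/3,619 × $278,735 = 6,238.61; Bergstrom 1,356/3,619 × $278,735 = 104,438.98; Tam 284/3,619 × $278,735 = 21,873.65; Petrov 503/3,619 × $278,735 = 38,741.01.
After rounding ($5): Halvorsen $107,445; Kowalski $6,240; Bergstrom $104,440; Tam $21,875; Petrov $38,740. Sum = $278,740.
Difference $278,735 − $278,740 = −$5 applied to largest billable hours (Halvorsen): Halvorsen becomes $107,440.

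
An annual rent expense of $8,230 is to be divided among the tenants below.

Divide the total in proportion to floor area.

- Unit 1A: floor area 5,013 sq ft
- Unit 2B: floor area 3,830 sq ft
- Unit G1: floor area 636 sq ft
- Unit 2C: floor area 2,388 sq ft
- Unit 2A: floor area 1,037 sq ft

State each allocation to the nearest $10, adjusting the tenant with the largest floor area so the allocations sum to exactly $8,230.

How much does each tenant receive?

Unit 1A: $3,200 · Unit 2B: $2,440 · Unit G1: $410 · Unit 2C: $1,520 · Unit 2A: $660

Combined floor area = 5,013 + 3,830 + 636 + 2,388 + 1,037 = 12,904.
Pro-rata amounts: Unit 1A 3,197.22; Unit 2B 2,442.72; Unit G1 405.63; Unit 2C 1,523.03; Unit 2A 661.38.
Rounded to nearest $10: Unit 1A $3,200; Unit 2B $2,440; Unit G1 $410; Unit 2C $1,520; Unit 2A $660. Sum = $8,230.
No rounding difference to absorb.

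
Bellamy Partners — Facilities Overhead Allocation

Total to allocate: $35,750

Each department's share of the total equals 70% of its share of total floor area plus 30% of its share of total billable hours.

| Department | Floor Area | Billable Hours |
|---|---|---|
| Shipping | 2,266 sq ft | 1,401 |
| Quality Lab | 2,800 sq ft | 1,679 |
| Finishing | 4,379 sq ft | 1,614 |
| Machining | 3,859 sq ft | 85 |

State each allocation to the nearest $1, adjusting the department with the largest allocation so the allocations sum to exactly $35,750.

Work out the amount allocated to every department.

Shipping: $7,406 | Quality Lab: $9,035 | Finishing: $11,859 | Machining: $7,450

Totals — floor area 13,304, billable hours 4,779.
Combined weights (70% floor area + 30% billable hours): Shipping 0.2072; Quality Lab 0.2527; Finishing 0.3317; Machining 0.2084.
Pro-rata amounts: Shipping 7,406.49; Quality Lab 9,034.84; Finishing 11,859.08; Machining 7,449.59.
At nearest $1: Shipping $7,406; Quality Lab $9,035; Finishing $11,859; Machining $7,450. Sum = $35,750.
Rounded total matches; no reconciliation needed.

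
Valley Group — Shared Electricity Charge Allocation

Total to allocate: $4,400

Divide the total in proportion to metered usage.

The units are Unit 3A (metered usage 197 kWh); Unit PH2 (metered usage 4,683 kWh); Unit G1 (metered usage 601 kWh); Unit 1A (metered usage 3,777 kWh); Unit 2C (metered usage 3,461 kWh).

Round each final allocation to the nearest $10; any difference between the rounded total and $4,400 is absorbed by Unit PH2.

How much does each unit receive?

Unit 3A: $70 | Unit PH2: $1,610 | Unit G1: $210 | Unit 1A: $1,310 | Unit 2C: $1,200

Combined metered usage = 12,719.
Unrounded shares: Unit 3A 197/12,719 × $4,400 = 68.15; Unit PH2 4,683/12,719 × $4,400 = 1,620.03; Unit G1 601/12,719 × $4,400 = 207.91; Unit 1A 3,777/12,719 × $4,400 = 1,306.61; Unit 2C 3,461/12,719 × $4,400 = 1,197.30.
After rounding ($10): Unit 3A $70; Unit PH2 $1,620; Unit G1 $210; Unit 1A $1,310; Unit 2C $1,200. Sum = $4,410.
Difference $4,400 − $4,410 = −$10 applied to Unit PH2: Unit PH2 becomes $1,610.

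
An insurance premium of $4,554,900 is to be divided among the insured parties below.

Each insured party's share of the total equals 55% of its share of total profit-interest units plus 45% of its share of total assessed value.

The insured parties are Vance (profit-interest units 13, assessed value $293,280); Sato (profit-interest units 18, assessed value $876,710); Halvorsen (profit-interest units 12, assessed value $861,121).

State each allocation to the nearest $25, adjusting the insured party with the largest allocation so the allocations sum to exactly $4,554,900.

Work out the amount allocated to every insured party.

Profit-interest units total 43; assessed value total 2,031,111.
Combined weights (55% profit-interest units + 45% assessed value): Vance 0.2313; Sato 0.4245; Halvorsen 0.3443.
Unrounded shares: Vance 1,053,349.39; Sato 1,933,422.20; Halvorsen 1,568,128.40.
Rounded to nearest $25: Vance $1,053,350; Sato $1,933,425; Halvorsen $1,568,125. Sum = $4,554,900.
No rounding difference to absorb.

Vance: $1,053,350 · Sato: $1,933,425 · Halvorsen: $1,568,125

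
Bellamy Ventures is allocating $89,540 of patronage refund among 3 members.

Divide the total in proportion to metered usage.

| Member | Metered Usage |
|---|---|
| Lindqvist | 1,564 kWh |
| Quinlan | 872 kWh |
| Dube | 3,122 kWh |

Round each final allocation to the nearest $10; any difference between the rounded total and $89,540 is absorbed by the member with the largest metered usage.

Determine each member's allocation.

Lindqvist: $25,200 · Quinlan: $14,050 · Dube: $50,290

Sum of metered usage: 1,564 + 872 + 3,122 = 5,558.
Proportional shares: Lindqvist 25,196.21; Quinlan 14,048.02; Dube 50,295.77.
At nearest $10: Lindqvist $25,200; Quinlan $14,050; Dube $50,300. Sum = $89,550.
Difference $89,540 − $89,550 = −$10 applied to largest metered usage (Dube): Dube becomes $50,290.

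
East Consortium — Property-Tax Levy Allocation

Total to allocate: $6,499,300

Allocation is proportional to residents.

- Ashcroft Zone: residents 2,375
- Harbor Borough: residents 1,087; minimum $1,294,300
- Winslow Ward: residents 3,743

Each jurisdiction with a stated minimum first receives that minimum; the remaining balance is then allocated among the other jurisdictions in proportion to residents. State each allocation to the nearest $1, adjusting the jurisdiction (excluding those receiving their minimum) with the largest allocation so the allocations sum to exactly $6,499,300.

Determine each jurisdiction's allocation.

Ashcroft Zone: $2,020,575 · Harbor Borough: $1,294,300 · Winslow Ward: $3,184,425

Minimums first: Harbor Borough $1,294,300. Residual $5,205,000.
Residual split over remaining residents 6,118: Ashcroft Zone 2,020,574.53 → $2,020,575; Winslow Ward 3,184,425.47 → $3,184,425.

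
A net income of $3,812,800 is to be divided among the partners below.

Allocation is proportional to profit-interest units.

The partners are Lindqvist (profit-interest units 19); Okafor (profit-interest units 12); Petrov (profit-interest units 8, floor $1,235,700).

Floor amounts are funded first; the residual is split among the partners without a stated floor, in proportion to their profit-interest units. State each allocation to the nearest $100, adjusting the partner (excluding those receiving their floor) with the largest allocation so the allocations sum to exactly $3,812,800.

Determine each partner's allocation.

Minimums first: Petrov $1,235,700. Residual $2,577,100.
Residual split over remaining profit-interest units 31: Lindqvist 1,579,512.90 → $1,579,500; Okafor 997,587.10 → $997,600.

Lindqvist: $1,579,500 · Okafor: $997,600 · Petrov: $1,235,700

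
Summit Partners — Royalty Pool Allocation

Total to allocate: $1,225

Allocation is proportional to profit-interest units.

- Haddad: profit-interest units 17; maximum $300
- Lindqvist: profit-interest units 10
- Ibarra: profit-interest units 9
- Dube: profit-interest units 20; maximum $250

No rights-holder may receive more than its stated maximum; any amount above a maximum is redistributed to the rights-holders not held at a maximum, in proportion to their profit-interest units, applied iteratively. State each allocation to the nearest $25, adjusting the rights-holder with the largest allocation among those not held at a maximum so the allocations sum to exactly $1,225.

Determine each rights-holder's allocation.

Haddad: $300 | Lindqvist: $350 | Ibarra: $325 | Dube: $250

Profit-interest units total: 56.
Pro-rata shares before constraints: Haddad 371.88; Lindqvist 218.75; Ibarra 196.88; Dube 437.50.
Held at cap: Haddad ($300), Dube ($250); balance $675 reallocated over remaining profit-interest units 19.
Remaining shares: Lindqvist 355.26 → $350; Ibarra 319.74 → $325.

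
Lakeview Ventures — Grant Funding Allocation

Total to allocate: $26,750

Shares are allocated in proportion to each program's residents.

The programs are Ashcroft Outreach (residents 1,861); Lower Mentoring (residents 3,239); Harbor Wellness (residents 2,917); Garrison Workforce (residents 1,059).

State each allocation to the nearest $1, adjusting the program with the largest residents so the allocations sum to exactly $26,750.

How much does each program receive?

Total residents = 9,076.
Raw shares: Ashcroft Outreach 1,861/9,076 × $26,750 = 5,484.99; Lower Mentoring 3,239/9,076 × $26,750 = 9,546.41; Harbor Wellness 2,917/9,076 × $26,750 = 8,597.37; Garrison Workforce 1,059/9,076 × $26,750 = 3,121.23.
At nearest $1: Ashcroft Outreach $5,485; Lower Mentoring $9,546; Harbor Wellness $8,597; Garrison Workforce $3,121. Sum = $26,749.
Difference $26,750 − $26,749 = +$1 applied to largest residents (Lower Mentoring): Lower Mentoring becomes $9,547.

Ashcroft Outreach: $5,485 · Lower Mentoring: $9,547 · Harbor Wellness: $8,597 · Garrison Workforce: $3,121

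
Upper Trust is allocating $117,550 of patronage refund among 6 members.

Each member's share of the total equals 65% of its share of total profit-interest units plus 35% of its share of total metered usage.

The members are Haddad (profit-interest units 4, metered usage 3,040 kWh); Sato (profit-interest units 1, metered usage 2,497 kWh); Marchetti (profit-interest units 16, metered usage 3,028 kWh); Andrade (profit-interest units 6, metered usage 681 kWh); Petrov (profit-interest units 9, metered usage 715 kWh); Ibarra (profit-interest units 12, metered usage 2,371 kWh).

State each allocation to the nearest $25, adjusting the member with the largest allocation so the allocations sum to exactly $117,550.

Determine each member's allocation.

Profit-interest units total 48; metered usage total 12,332.
Composite weights (65% profit-interest units + 35% metered usage): Haddad 0.1404; Sato 0.0844; Marchetti 0.3026; Andrade 0.1006; Petrov 0.1422; Ibarra 0.2298.
Unrounded shares: Haddad 16,509.46; Sato 9,922.41; Marchetti 35,571.30; Andrade 11,822.92; Petrov 16,711.82; Ibarra 27,012.10.
Rounded to nearest $25: Haddad $16,500; Sato $9,925; Marchetti $35,575; Andrade $11,825; Petrov $16,700; Ibarra $27,000. Sum = $117,525.
Difference $117,550 − $117,525 = +$25 applied to largest allocation (Marchetti): Marchetti becomes $35,600.

Haddad: $16,500; Sato: $9,925; Marchetti: $35,600; Andrade: $11,825; Petrov: $16,700; Ibarra: $27,000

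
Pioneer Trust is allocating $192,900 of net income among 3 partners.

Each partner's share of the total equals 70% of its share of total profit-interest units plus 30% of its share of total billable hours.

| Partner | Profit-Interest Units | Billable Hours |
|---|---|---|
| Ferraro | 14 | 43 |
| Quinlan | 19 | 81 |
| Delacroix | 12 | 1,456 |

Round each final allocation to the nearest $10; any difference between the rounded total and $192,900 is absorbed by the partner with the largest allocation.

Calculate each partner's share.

Ferraro: $43,580; Quinlan: $59,980; Delacroix: $89,340

Totals — profit-interest units 45, billable hours 1,580.
Composite weights (70% profit-interest units + 30% billable hours): Ferraro 0.2259; Quinlan 0.3109; Delacroix 0.4631.
Proportional shares: Ferraro 43,584.28; Quinlan 59,979.42; Delacroix 89,336.30.
Rounded to nearest $10: Ferraro $43,580; Quinlan $59,980; Delacroix $89,340. Sum = $192,900.
Rounded total matches; no reconciliation needed.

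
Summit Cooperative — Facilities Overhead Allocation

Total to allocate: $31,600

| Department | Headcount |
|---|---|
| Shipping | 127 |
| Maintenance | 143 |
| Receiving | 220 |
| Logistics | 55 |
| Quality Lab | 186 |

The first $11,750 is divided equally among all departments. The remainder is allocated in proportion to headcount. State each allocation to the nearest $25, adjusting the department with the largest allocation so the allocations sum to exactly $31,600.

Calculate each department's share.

Shipping: $5,800; Maintenance: $6,225; Receiving: $8,325; Logistics: $3,850; Quality Lab: $7,400

Equal tier: $11,750 ÷ 5 = $2,350 apiece.
Remainder $19,850 by headcount (total 731): Shipping 3,448.63 → $3,450; Maintenance 3,883.11 → $3,875; Receiving 5,974.01 → $5,975; Logistics 1,493.50 → $1,500; Quality Lab 5,050.75 → $5,050.
Totals: Shipping $2,350 + $3,450 = $5,800; Maintenance $2,350 + $3,875 = $6,225; Receiving $2,350 + $5,975 = $8,325; Logistics $2,350 + $1,500 = $3,850; Quality Lab $2,350 + $5,050 = $7,400.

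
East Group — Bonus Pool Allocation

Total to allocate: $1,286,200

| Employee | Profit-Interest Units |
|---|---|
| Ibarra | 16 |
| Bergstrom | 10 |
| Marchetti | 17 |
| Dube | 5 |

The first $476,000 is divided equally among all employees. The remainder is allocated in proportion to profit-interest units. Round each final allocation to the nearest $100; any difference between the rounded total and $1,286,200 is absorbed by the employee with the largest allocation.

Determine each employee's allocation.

Equal tier: $476,000 ÷ 4 = $119,000 apiece.
Remainder $810,200 by profit-interest units (total 48): Ibarra 270,066.67 → $270,100; Bergstrom 168,791.67 → $168,800; Marchetti 286,945.83 → $286,900; Dube 84,395.83 → $84,400.
Totals: Ibarra $119,000 + $270,100 = $389,100; Bergstrom $119,000 + $168,800 = $287,800; Marchetti $119,000 + $286,900 = $405,900; Dube $119,000 + $84,400 = $203,400.

Ibarra: $389,100; Bergstrom: $287,800; Marchetti: $405,900; Dube: $203,400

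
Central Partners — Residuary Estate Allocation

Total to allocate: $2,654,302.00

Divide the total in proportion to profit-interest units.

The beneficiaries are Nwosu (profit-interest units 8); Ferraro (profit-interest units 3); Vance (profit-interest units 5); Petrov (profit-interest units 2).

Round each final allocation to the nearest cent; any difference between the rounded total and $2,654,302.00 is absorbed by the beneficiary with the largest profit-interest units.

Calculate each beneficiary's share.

Total profit-interest units = 8 + 3 + 5 + 2 = 18.
Proportional shares: Nwosu 1,179,689.7778; Ferraro 442,383.6667; Vance 737,306.1111; Petrov 294,922.4444.
After rounding (cent): Nwosu $1,179,689.78; Ferraro $442,383.67; Vance $737,306.11; Petrov $294,922.44. Sum = $2,654,302.00.
Sum already equals the total — no adjustment.

Nwosu: $1,179,689.78; Ferraro: $442,383.67; Vance: $737,306.11; Petrov: $294,922.44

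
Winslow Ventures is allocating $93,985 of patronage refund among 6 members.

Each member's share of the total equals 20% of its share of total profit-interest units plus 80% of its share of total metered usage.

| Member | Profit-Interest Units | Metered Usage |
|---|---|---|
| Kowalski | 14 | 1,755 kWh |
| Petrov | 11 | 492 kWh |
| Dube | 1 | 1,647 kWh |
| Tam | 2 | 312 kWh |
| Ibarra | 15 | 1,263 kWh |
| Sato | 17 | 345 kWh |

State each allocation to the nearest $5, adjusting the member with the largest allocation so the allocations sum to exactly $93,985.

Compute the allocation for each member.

Profit-interest units total 60; metered usage total 5,814.
Composite weights (20% profit-interest units + 80% metered usage): Kowalski 0.2882; Petrov 0.1044; Dube 0.2300; Tam 0.0496; Ibarra 0.2238; Sato 0.1041.
Unrounded shares: Kowalski 27,082.03; Petrov 9,808.78; Dube 21,612.67; Tam 4,661.42; Ibarra 21,032.66; Sato 9,787.44.
At nearest $5: Kowalski $27,080; Petrov $9,810; Dube $21,615; Tam $4,660; Ibarra $21,035; Sato $9,785. Sum = $93,985.
No rounding difference to absorb.

Kowalski: $27,080 · Petrov: $9,810 · Dube: $21,615 · Tam: $4,660 · Ibarra: $21,035 · Sato: $9,785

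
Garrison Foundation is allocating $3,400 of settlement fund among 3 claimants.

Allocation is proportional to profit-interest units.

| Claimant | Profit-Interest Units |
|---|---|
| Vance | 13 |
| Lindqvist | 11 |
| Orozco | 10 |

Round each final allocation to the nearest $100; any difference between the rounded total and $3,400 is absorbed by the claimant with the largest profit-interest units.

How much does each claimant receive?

Vance: $1,300 · Lindqvist: $1,100 · Orozco: $1,000

Profit-interest units total: 13 + 11 + 10 = 34.
Unrounded shares: Vance 1,300.00; Lindqvist 1,100.00; Orozco 1,000.00.
At nearest $100: Vance $1,300; Lindqvist $1,100; Orozco $1,000. Sum = $3,400.
Rounded total matches; no reconciliation needed.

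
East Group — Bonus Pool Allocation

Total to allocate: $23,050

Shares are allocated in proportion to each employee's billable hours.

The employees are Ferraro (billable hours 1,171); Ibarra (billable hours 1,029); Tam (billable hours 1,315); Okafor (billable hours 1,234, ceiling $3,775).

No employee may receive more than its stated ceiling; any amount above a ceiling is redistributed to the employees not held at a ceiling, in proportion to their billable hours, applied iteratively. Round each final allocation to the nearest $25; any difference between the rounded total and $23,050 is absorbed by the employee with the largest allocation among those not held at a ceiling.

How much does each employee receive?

Billable hours total: 4,749.
Pro-rata shares before constraints: Ferraro 5,683.63; Ibarra 4,994.41; Tam 6,382.55; Okafor 5,989.41.
Cap binds for Okafor ($3,775); remaining pool $19,275 reallocated over remaining billable hours 3,515.
Shares after redistribution: Ferraro 6,421.34 → $6,425; Ibarra 5,642.67 → $5,650; Tam 7,210.99 → $7,200.

Ferraro: $6,425; Ibarra: $5,650; Tam: $7,200; Okafor: $3,775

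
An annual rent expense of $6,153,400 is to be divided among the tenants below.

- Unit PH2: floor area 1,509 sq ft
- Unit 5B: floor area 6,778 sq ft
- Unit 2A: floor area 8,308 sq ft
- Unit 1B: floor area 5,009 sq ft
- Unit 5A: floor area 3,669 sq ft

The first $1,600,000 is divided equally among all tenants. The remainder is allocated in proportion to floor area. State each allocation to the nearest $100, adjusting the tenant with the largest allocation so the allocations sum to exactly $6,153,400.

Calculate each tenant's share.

Equal tier: $1,600,000 ÷ 5 = $320,000 apiece.
Remainder $4,553,400 by floor area (total 25,273): Unit PH2 271,874.36 → $271,900; Unit 5B 1,221,182.50 → $1,221,200; Unit 2A 1,496,840.39 → $1,496,800; Unit 1B 902,464.31 → $902,500; Unit 5A 661,038.44 → $661,000.
Totals: Unit PH2 $320,000 + $271,900 = $591,900; Unit 5B $320,000 + $1,221,200 = $1,541,200; Unit 2A $320,000 + $1,496,800 = $1,816,800; Unit 1B $320,000 + $902,500 = $1,222,500; Unit 5A $320,000 + $661,000 = $981,000.

Unit PH2: $591,900 | Unit 5B: $1,541,200 | Unit 2A: $1,816,800 | Unit 1B: $1,222,500 | Unit 5A: $981,000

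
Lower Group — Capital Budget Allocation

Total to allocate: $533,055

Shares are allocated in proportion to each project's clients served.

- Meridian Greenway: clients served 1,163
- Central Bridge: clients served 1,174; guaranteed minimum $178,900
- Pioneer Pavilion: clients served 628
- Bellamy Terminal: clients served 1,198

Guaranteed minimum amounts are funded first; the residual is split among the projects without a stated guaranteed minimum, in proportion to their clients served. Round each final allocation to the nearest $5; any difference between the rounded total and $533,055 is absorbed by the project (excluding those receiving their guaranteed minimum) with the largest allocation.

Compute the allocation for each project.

Meridian Greenway: $137,800 | Central Bridge: $178,900 | Pioneer Pavilion: $74,410 | Bellamy Terminal: $141,945

Minimums first: Central Bridge $178,900. Residual $354,155.
Residual split over remaining clients served 2,989: Meridian Greenway 137,799.35 → $137,800; Pioneer Pavilion 74,409.28 → $74,410; Bellamy Terminal 141,946.37 → $141,945.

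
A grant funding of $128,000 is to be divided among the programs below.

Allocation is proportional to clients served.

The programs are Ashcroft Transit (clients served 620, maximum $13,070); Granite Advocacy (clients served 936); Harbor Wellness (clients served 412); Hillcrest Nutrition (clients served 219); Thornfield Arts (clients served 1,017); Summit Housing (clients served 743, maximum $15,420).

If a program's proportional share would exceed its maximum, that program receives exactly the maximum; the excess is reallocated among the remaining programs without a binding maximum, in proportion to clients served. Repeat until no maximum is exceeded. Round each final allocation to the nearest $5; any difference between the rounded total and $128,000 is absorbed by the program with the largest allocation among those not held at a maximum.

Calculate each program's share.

Clients served total: 3,947.
Pro-rata shares before constraints: Ashcroft Transit 20,106.41; Granite Advocacy 30,354.19; Harbor Wellness 13,361.03; Hillcrest Nutrition 7,102.10; Thornfield Arts 32,981.00; Summit Housing 24,095.26.
Cap binds for Ashcroft Transit ($13,070), Summit Housing ($15,420); balance $99,510 reallocated over remaining clients served 2,584.
Redistributed shares: Granite Advocacy 36,045.42 → $36,045; Harbor Wellness 15,866.15 → $15,865; Hillcrest Nutrition 8,433.70 → $8,435; Thornfield Arts 39,164.73 → $39,165.

Ashcroft Transit: $13,070; Granite Advocacy: $36,045; Harbor Wellness: $15,865; Hillcrest Nutrition: $8,435; Thornfield Arts: $39,165; Summit Housing: $15,420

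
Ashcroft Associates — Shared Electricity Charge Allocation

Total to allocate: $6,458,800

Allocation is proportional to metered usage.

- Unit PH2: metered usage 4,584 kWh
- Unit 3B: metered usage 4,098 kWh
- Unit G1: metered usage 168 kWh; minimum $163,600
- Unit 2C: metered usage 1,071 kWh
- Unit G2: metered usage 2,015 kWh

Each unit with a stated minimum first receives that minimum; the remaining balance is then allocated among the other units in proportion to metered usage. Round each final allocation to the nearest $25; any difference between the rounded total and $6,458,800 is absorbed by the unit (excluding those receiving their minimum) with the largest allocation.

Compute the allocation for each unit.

Fund the minimums — Unit G1 $163,600. Balance $6,295,200.
Balance split over remaining metered usage 11,768: Unit PH2 2,452,175.12 → $2,452,175; Unit 3B 2,192,193.20 → $2,192,200; Unit 2C 572,923.11 → $572,925; Unit G2 1,077,908.57 → $1,077,900.

Unit PH2: $2,452,175 · Unit 3B: $2,192,200 · Unit G1: $163,600 · Unit 2C: $572,925 · Unit G2: $1,077,900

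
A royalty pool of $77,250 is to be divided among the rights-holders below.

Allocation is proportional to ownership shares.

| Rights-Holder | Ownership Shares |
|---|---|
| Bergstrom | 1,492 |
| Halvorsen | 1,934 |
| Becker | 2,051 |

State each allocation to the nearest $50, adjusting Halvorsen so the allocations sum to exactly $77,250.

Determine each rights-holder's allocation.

Sum of ownership shares: 5,477.
Raw shares: Bergstrom 1,492/5,477 × $77,250 = 21,043.82; Halvorsen 1,934/5,477 × $77,250 = 27,277.98; Becker 2,051/5,477 × $77,250 = 28,928.20.
After rounding ($50): Bergstrom $21,050; Halvorsen $27,300; Becker $28,950. Sum = $77,300.
Difference $77,250 − $77,300 = −$50 applied to Halvorsen: Halvorsen becomes $27,250.

Bergstrom: $21,050 · Halvorsen: $27,250 · Becker: $28,950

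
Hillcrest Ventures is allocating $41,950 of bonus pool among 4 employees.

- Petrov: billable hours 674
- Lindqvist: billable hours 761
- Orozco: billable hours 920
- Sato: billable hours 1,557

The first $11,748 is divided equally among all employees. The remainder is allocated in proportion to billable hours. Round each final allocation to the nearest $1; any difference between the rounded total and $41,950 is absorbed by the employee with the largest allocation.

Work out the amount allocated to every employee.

Petrov: $8,141; Lindqvist: $8,812; Orozco: $10,040; Sato: $14,957

Equal tier: $11,748 ÷ 4 = $2,937 apiece.
Remainder $30,202 by billable hours (total 3,912): Petrov 5,203.51 → $5,204; Lindqvist 5,875.18 → $5,875; Orozco 7,102.72 → $7,103; Sato 12,020.58 → $12,021.
Rounding difference −$1 on remainder applied to Sato.
Totals: Petrov $2,937 + $5,204 = $8,141; Lindqvist $2,937 + $5,875 = $8,812; Orozco $2,937 + $7,103 = $10,040; Sato $2,937 + $12,020 = $14,957.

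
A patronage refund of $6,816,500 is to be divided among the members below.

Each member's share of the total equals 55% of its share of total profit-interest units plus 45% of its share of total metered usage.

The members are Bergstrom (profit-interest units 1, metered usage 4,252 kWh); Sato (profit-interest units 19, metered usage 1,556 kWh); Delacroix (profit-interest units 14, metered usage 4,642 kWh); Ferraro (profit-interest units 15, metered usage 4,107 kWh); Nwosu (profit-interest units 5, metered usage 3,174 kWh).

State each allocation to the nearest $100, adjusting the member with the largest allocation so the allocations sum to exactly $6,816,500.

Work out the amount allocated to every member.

Totals — profit-interest units 54, metered usage 17,731.
Combined weights (55% profit-interest units + 45% metered usage): Bergstrom 0.1181; Sato 0.2330; Delacroix 0.2604; Ferraro 0.2570; Nwosu 0.1315.
Pro-rata amounts: Bergstrom 805,014.20; Sato 1,588,303.65; Delacroix 1,775,038.46; Ferraro 1,751,911.92; Nwosu 896,231.77.
After rounding ($100): Bergstrom $805,000; Sato $1,588,300; Delacroix $1,775,000; Ferraro $1,751,900; Nwosu $896,200. Sum = $6,816,400.
Difference $6,816,500 − $6,816,400 = +$100 applied to largest allocation (Delacroix): Delacroix becomes $1,775,100.

Bergstrom: $805,000 | Sato: $1,588,300 | Delacroix: $1,775,100 | Ferraro: $1,751,900 | Nwosu: $896,200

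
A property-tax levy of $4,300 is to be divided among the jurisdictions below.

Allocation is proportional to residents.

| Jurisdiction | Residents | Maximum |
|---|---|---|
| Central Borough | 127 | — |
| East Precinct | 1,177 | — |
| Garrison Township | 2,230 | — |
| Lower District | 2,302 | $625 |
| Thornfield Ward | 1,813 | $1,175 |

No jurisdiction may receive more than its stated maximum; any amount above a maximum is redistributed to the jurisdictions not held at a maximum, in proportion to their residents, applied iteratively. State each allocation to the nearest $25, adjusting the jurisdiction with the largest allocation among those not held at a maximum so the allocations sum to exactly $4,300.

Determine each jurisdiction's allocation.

Central Borough: $100 · East Precinct: $825 · Garrison Township: $1,575 · Lower District: $625 · Thornfield Ward: $1,175

Combined residents = 7,649.
Unconstrained shares: Central Borough 71.39; East Precinct 661.67; Garrison Township 1,253.63; Lower District 1,294.10; Thornfield Ward 1,019.21.
Cap binds for Lower District ($625); balance $3,675 reallocated over remaining residents 5,347.
Cap binds for Thornfield Ward ($1,175); balance $2,500 reallocated over remaining residents 3,534.
Redistributed shares: Central Borough 89.84 → $100; East Precinct 832.63 → $825; Garrison Township 1,577.53 → $1,575.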